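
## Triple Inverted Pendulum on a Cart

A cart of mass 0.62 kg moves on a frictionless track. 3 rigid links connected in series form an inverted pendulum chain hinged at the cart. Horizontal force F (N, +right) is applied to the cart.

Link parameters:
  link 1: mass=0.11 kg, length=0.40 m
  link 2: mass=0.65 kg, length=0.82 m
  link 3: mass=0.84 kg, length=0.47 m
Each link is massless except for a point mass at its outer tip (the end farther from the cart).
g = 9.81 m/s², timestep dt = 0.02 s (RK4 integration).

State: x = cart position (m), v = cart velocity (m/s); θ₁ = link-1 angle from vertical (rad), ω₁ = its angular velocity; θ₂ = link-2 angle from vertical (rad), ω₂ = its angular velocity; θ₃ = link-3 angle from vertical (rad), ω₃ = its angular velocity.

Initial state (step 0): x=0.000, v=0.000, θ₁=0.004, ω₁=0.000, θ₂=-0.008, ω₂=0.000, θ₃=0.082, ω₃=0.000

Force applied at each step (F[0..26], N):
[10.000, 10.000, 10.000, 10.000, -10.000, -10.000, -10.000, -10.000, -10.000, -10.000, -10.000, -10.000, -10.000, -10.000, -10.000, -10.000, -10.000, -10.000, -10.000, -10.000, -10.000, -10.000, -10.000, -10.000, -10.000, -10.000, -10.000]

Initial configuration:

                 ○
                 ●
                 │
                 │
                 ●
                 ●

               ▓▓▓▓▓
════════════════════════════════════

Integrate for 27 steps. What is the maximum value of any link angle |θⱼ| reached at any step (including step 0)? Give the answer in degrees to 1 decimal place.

apply F[0]=+10.000 → step 1: x=0.003, v=0.322, θ₁=-0.003, ω₁=-0.739, θ₂=-0.009, ω₂=-0.061, θ₃=0.083, ω₃=0.085
apply F[1]=+10.000 → step 2: x=0.013, v=0.650, θ₁=-0.026, ω₁=-1.590, θ₂=-0.010, ω₂=-0.075, θ₃=0.085, ω₃=0.166
apply F[2]=+10.000 → step 3: x=0.029, v=0.989, θ₁=-0.068, ω₁=-2.616, θ₂=-0.011, ω₂=-0.014, θ₃=0.089, ω₃=0.233
apply F[3]=+10.000 → step 4: x=0.052, v=1.329, θ₁=-0.131, ω₁=-3.709, θ₂=-0.010, ω₂=0.080, θ₃=0.094, ω₃=0.269
apply F[4]=-10.000 → step 5: x=0.076, v=1.048, θ₁=-0.204, ω₁=-3.616, θ₂=-0.006, ω₂=0.338, θ₃=0.100, ω₃=0.319
apply F[5]=-10.000 → step 6: x=0.094, v=0.776, θ₁=-0.277, ω₁=-3.699, θ₂=0.004, ω₂=0.666, θ₃=0.107, ω₃=0.360
apply F[6]=-10.000 → step 7: x=0.107, v=0.502, θ₁=-0.352, ω₁=-3.819, θ₂=0.020, ω₂=1.005, θ₃=0.115, ω₃=0.388
apply F[7]=-10.000 → step 8: x=0.115, v=0.224, θ₁=-0.430, ω₁=-3.910, θ₂=0.044, ω₂=1.327, θ₃=0.123, ω₃=0.405
apply F[8]=-10.000 → step 9: x=0.116, v=-0.059, θ₁=-0.509, ω₁=-3.954, θ₂=0.073, ω₂=1.625, θ₃=0.131, ω₃=0.414
apply F[9]=-10.000 → step 10: x=0.112, v=-0.346, θ₁=-0.588, ω₁=-3.951, θ₂=0.108, ω₂=1.902, θ₃=0.139, ω₃=0.418
apply F[10]=-10.000 → step 11: x=0.102, v=-0.636, θ₁=-0.666, ω₁=-3.906, θ₂=0.149, ω₂=2.164, θ₃=0.148, ω₃=0.419
apply F[11]=-10.000 → step 12: x=0.087, v=-0.928, θ₁=-0.744, ω₁=-3.822, θ₂=0.195, ω₂=2.417, θ₃=0.156, ω₃=0.418
apply F[12]=-10.000 → step 13: x=0.065, v=-1.220, θ₁=-0.819, ω₁=-3.697, θ₂=0.246, ω₂=2.668, θ₃=0.164, ω₃=0.418
apply F[13]=-10.000 → step 14: x=0.038, v=-1.511, θ₁=-0.891, ω₁=-3.527, θ₂=0.302, ω₂=2.924, θ₃=0.173, ω₃=0.419
apply F[14]=-10.000 → step 15: x=0.005, v=-1.801, θ₁=-0.960, ω₁=-3.301, θ₂=0.363, ω₂=3.192, θ₃=0.181, ω₃=0.423
apply F[15]=-10.000 → step 16: x=-0.034, v=-2.087, θ₁=-1.023, ω₁=-3.002, θ₂=0.430, ω₂=3.481, θ₃=0.190, ω₃=0.433
apply F[16]=-10.000 → step 17: x=-0.079, v=-2.368, θ₁=-1.079, ω₁=-2.608, θ₂=0.502, ω₂=3.802, θ₃=0.198, ω₃=0.451
apply F[17]=-10.000 → step 18: x=-0.129, v=-2.642, θ₁=-1.126, ω₁=-2.085, θ₂=0.582, ω₂=4.166, θ₃=0.208, ω₃=0.483
apply F[18]=-10.000 → step 19: x=-0.184, v=-2.905, θ₁=-1.161, ω₁=-1.387, θ₂=0.669, ω₂=4.589, θ₃=0.218, ω₃=0.534
apply F[19]=-10.000 → step 20: x=-0.245, v=-3.154, θ₁=-1.180, ω₁=-0.459, θ₂=0.766, ω₂=5.085, θ₃=0.229, ω₃=0.617
apply F[20]=-10.000 → step 21: x=-0.310, v=-3.386, θ₁=-1.178, ω₁=0.761, θ₂=0.873, ω₂=5.664, θ₃=0.243, ω₃=0.744
apply F[21]=-10.000 → step 22: x=-0.380, v=-3.599, θ₁=-1.147, ω₁=2.328, θ₂=0.993, ω₂=6.324, θ₃=0.259, ω₃=0.934
apply F[22]=-10.000 → step 23: x=-0.454, v=-3.797, θ₁=-1.082, ω₁=4.260, θ₂=1.127, ω₂=7.035, θ₃=0.281, ω₃=1.203
apply F[23]=-10.000 → step 24: x=-0.532, v=-3.999, θ₁=-0.975, ω₁=6.514, θ₂=1.274, ω₂=7.719, θ₃=0.308, ω₃=1.550
apply F[24]=-10.000 → step 25: x=-0.614, v=-4.234, θ₁=-0.820, ω₁=8.957, θ₂=1.434, ω₂=8.229, θ₃=0.343, ω₃=1.941
apply F[25]=-10.000 → step 26: x=-0.702, v=-4.533, θ₁=-0.617, ω₁=11.351, θ₂=1.601, ω₂=8.340, θ₃=0.386, ω₃=2.303
apply F[26]=-10.000 → step 27: x=-0.796, v=-4.894, θ₁=-0.369, ω₁=13.359, θ₂=1.763, ω₂=7.793, θ₃=0.434, ω₃=2.547
Max |angle| over trajectory = 1.763 rad = 101.0°.

Answer: 101.0°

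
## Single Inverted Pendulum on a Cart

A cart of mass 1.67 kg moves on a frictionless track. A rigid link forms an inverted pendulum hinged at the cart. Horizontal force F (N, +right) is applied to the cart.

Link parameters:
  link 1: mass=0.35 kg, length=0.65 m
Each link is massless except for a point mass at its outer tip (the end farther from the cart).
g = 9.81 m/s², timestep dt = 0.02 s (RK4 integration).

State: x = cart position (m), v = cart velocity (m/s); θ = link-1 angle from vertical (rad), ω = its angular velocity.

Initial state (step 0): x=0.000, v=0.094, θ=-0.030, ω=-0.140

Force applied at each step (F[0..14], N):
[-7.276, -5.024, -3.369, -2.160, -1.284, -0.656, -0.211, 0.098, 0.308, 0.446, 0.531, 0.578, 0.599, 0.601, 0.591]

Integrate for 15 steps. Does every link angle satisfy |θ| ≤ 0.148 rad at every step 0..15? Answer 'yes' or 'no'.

apply F[0]=-7.276 → step 1: x=0.001, v=0.008, θ=-0.032, ω=-0.017
apply F[1]=-5.024 → step 2: x=0.001, v=-0.051, θ=-0.031, ω=0.064
apply F[2]=-3.369 → step 3: x=-0.001, v=-0.090, θ=-0.029, ω=0.115
apply F[3]=-2.160 → step 4: x=-0.003, v=-0.115, θ=-0.027, ω=0.144
apply F[4]=-1.284 → step 5: x=-0.005, v=-0.129, θ=-0.024, ω=0.159
apply F[5]=-0.656 → step 6: x=-0.008, v=-0.136, θ=-0.021, ω=0.163
apply F[6]=-0.211 → step 7: x=-0.011, v=-0.138, θ=-0.017, ω=0.160
apply F[7]=+0.098 → step 8: x=-0.013, v=-0.136, θ=-0.014, ω=0.152
apply F[8]=+0.308 → step 9: x=-0.016, v=-0.132, θ=-0.011, ω=0.142
apply F[9]=+0.446 → step 10: x=-0.019, v=-0.126, θ=-0.009, ω=0.130
apply F[10]=+0.531 → step 11: x=-0.021, v=-0.119, θ=-0.006, ω=0.118
apply F[11]=+0.578 → step 12: x=-0.023, v=-0.112, θ=-0.004, ω=0.105
apply F[12]=+0.599 → step 13: x=-0.026, v=-0.105, θ=-0.002, ω=0.093
apply F[13]=+0.601 → step 14: x=-0.028, v=-0.097, θ=-0.000, ω=0.082
apply F[14]=+0.591 → step 15: x=-0.029, v=-0.090, θ=0.001, ω=0.071
Max |angle| over trajectory = 0.032 rad; bound = 0.148 → within bound.

Answer: yes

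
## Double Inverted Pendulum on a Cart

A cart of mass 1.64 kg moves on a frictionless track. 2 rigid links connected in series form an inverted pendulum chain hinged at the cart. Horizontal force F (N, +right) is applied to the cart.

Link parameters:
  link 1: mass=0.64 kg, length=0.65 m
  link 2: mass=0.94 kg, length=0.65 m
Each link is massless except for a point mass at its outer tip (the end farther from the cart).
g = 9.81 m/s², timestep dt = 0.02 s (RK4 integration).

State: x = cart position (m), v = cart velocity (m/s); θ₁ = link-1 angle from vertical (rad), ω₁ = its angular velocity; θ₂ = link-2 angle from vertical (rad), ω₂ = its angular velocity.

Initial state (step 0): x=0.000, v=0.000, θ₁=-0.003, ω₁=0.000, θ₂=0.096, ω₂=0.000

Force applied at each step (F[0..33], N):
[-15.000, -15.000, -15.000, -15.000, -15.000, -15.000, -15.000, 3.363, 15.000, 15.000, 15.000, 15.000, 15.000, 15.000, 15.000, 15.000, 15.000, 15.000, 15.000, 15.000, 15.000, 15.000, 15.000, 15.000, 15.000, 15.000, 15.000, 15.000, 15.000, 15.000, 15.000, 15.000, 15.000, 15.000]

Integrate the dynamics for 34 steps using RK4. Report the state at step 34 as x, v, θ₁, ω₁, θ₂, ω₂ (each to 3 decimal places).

Answer: x=0.084, v=2.108, θ₁=1.236, ω₁=2.672, θ₂=-0.718, ω₂=-4.178

Derivation:
apply F[0]=-15.000 → step 1: x=-0.002, v=-0.183, θ₁=-0.001, ω₁=0.237, θ₂=0.097, ω₂=0.072
apply F[1]=-15.000 → step 2: x=-0.007, v=-0.366, θ₁=0.007, ω₁=0.479, θ₂=0.099, ω₂=0.141
apply F[2]=-15.000 → step 3: x=-0.016, v=-0.551, θ₁=0.019, ω₁=0.731, θ₂=0.102, ω₂=0.204
apply F[3]=-15.000 → step 4: x=-0.029, v=-0.739, θ₁=0.036, ω₁=0.996, θ₂=0.107, ω₂=0.257
apply F[4]=-15.000 → step 5: x=-0.046, v=-0.929, θ₁=0.059, ω₁=1.279, θ₂=0.113, ω₂=0.297
apply F[5]=-15.000 → step 6: x=-0.067, v=-1.123, θ₁=0.087, ω₁=1.583, θ₂=0.119, ω₂=0.323
apply F[6]=-15.000 → step 7: x=-0.091, v=-1.319, θ₁=0.122, ω₁=1.909, θ₂=0.125, ω₂=0.332
apply F[7]=+3.363 → step 8: x=-0.117, v=-1.298, θ₁=0.160, ω₁=1.924, θ₂=0.132, ω₂=0.325
apply F[8]=+15.000 → step 9: x=-0.142, v=-1.145, θ₁=0.197, ω₁=1.763, θ₂=0.138, ω₂=0.296
apply F[9]=+15.000 → step 10: x=-0.163, v=-1.000, θ₁=0.231, ω₁=1.639, θ₂=0.144, ω₂=0.245
apply F[10]=+15.000 → step 11: x=-0.182, v=-0.861, θ₁=0.263, ω₁=1.549, θ₂=0.148, ω₂=0.173
apply F[11]=+15.000 → step 12: x=-0.197, v=-0.729, θ₁=0.293, ω₁=1.490, θ₂=0.150, ω₂=0.080
apply F[12]=+15.000 → step 13: x=-0.211, v=-0.601, θ₁=0.323, ω₁=1.462, θ₂=0.151, ω₂=-0.034
apply F[13]=+15.000 → step 14: x=-0.222, v=-0.478, θ₁=0.352, ω₁=1.461, θ₂=0.149, ω₂=-0.167
apply F[14]=+15.000 → step 15: x=-0.230, v=-0.359, θ₁=0.381, ω₁=1.486, θ₂=0.144, ω₂=-0.319
apply F[15]=+15.000 → step 16: x=-0.236, v=-0.242, θ₁=0.411, ω₁=1.535, θ₂=0.136, ω₂=-0.491
apply F[16]=+15.000 → step 17: x=-0.240, v=-0.127, θ₁=0.443, ω₁=1.606, θ₂=0.124, ω₂=-0.680
apply F[17]=+15.000 → step 18: x=-0.241, v=-0.013, θ₁=0.476, ω₁=1.693, θ₂=0.109, ω₂=-0.884
apply F[18]=+15.000 → step 19: x=-0.240, v=0.102, θ₁=0.511, ω₁=1.795, θ₂=0.089, ω₂=-1.100
apply F[19]=+15.000 → step 20: x=-0.237, v=0.219, θ₁=0.548, ω₁=1.904, θ₂=0.065, ω₂=-1.325
apply F[20]=+15.000 → step 21: x=-0.231, v=0.339, θ₁=0.587, ω₁=2.017, θ₂=0.036, ω₂=-1.554
apply F[21]=+15.000 → step 22: x=-0.223, v=0.462, θ₁=0.628, ω₁=2.128, θ₂=0.002, ω₂=-1.782
apply F[22]=+15.000 → step 23: x=-0.213, v=0.589, θ₁=0.672, ω₁=2.234, θ₂=-0.035, ω₂=-2.007
apply F[23]=+15.000 → step 24: x=-0.200, v=0.720, θ₁=0.718, ω₁=2.330, θ₂=-0.078, ω₂=-2.225
apply F[24]=+15.000 → step 25: x=-0.184, v=0.855, θ₁=0.765, ω₁=2.416, θ₂=-0.124, ω₂=-2.434
apply F[25]=+15.000 → step 26: x=-0.166, v=0.993, θ₁=0.814, ω₁=2.490, θ₂=-0.175, ω₂=-2.636
apply F[26]=+15.000 → step 27: x=-0.144, v=1.134, θ₁=0.865, ω₁=2.551, θ₂=-0.230, ω₂=-2.829
apply F[27]=+15.000 → step 28: x=-0.120, v=1.276, θ₁=0.916, ω₁=2.601, θ₂=-0.288, ω₂=-3.017
apply F[28]=+15.000 → step 29: x=-0.093, v=1.419, θ₁=0.969, ω₁=2.640, θ₂=-0.350, ω₂=-3.202
apply F[29]=+15.000 → step 30: x=-0.063, v=1.562, θ₁=1.022, ω₁=2.668, θ₂=-0.416, ω₂=-3.386
apply F[30]=+15.000 → step 31: x=-0.031, v=1.704, θ₁=1.075, ω₁=2.684, θ₂=-0.486, ω₂=-3.572
apply F[31]=+15.000 → step 32: x=0.005, v=1.843, θ₁=1.129, ω₁=2.691, θ₂=-0.559, ω₂=-3.764
apply F[32]=+15.000 → step 33: x=0.043, v=1.979, θ₁=1.183, ω₁=2.687, θ₂=-0.636, ω₂=-3.965
apply F[33]=+15.000 → step 34: x=0.084, v=2.108, θ₁=1.236, ω₁=2.672, θ₂=-0.718, ω₂=-4.178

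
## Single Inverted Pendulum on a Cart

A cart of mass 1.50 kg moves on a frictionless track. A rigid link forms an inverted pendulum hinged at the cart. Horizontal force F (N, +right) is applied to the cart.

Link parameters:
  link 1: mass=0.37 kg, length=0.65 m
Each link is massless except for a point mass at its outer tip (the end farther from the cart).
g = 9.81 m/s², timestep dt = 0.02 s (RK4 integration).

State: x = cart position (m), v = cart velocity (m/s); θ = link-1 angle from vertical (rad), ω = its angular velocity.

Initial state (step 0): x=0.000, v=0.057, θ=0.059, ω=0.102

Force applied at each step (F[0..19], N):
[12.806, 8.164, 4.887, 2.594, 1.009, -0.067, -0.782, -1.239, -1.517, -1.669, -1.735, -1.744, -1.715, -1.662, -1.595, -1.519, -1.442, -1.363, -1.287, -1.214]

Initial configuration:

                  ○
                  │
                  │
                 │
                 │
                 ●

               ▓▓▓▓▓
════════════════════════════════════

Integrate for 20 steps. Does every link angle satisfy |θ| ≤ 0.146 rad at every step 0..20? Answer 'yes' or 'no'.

apply F[0]=+12.806 → step 1: x=0.003, v=0.225, θ=0.059, ω=-0.138
apply F[1]=+8.164 → step 2: x=0.008, v=0.331, θ=0.054, ω=-0.283
apply F[2]=+4.887 → step 3: x=0.016, v=0.393, θ=0.048, ω=-0.364
apply F[3]=+2.594 → step 4: x=0.024, v=0.426, θ=0.040, ω=-0.401
apply F[4]=+1.009 → step 5: x=0.032, v=0.438, θ=0.032, ω=-0.408
apply F[5]=-0.067 → step 6: x=0.041, v=0.435, θ=0.024, ω=-0.396
apply F[6]=-0.782 → step 7: x=0.050, v=0.424, θ=0.017, ω=-0.372
apply F[7]=-1.239 → step 8: x=0.058, v=0.407, θ=0.009, ω=-0.342
apply F[8]=-1.517 → step 9: x=0.066, v=0.386, θ=0.003, ω=-0.309
apply F[9]=-1.669 → step 10: x=0.074, v=0.364, θ=-0.003, ω=-0.274
apply F[10]=-1.735 → step 11: x=0.081, v=0.341, θ=-0.008, ω=-0.241
apply F[11]=-1.744 → step 12: x=0.087, v=0.318, θ=-0.013, ω=-0.209
apply F[12]=-1.715 → step 13: x=0.093, v=0.296, θ=-0.016, ω=-0.179
apply F[13]=-1.662 → step 14: x=0.099, v=0.275, θ=-0.020, ω=-0.152
apply F[14]=-1.595 → step 15: x=0.104, v=0.255, θ=-0.023, ω=-0.127
apply F[15]=-1.519 → step 16: x=0.109, v=0.236, θ=-0.025, ω=-0.105
apply F[16]=-1.442 → step 17: x=0.114, v=0.218, θ=-0.027, ω=-0.085
apply F[17]=-1.363 → step 18: x=0.118, v=0.201, θ=-0.028, ω=-0.068
apply F[18]=-1.287 → step 19: x=0.122, v=0.185, θ=-0.030, ω=-0.052
apply F[19]=-1.214 → step 20: x=0.125, v=0.170, θ=-0.030, ω=-0.039
Max |angle| over trajectory = 0.059 rad; bound = 0.146 → within bound.

Answer: yes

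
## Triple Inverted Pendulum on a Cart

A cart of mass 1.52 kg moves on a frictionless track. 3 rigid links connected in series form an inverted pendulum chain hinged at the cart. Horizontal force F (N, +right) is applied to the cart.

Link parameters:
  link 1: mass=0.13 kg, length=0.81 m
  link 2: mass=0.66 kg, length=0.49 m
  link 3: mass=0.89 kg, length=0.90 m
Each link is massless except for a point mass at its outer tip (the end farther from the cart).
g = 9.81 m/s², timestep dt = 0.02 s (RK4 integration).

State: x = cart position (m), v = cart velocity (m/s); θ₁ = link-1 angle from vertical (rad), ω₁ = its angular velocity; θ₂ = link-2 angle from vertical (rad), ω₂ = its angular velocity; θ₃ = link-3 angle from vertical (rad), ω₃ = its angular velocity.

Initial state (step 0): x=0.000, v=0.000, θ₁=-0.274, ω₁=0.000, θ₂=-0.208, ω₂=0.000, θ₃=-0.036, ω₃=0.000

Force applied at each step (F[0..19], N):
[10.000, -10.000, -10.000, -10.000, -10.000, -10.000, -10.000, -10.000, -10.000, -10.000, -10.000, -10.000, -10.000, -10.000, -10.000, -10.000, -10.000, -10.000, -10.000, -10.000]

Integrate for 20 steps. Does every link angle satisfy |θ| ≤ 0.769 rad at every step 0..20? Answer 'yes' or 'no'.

apply F[0]=+10.000 → step 1: x=0.002, v=0.171, θ₁=-0.278, ω₁=-0.397, θ₂=-0.206, ω₂=0.172, θ₃=-0.035, ω₃=0.057
apply F[1]=-10.000 → step 2: x=0.004, v=0.096, θ₁=-0.288, ω₁=-0.588, θ₂=-0.200, ω₂=0.471, θ₃=-0.033, ω₃=0.138
apply F[2]=-10.000 → step 3: x=0.006, v=0.019, θ₁=-0.302, ω₁=-0.818, θ₂=-0.187, ω₂=0.849, θ₃=-0.030, ω₃=0.210
apply F[3]=-10.000 → step 4: x=0.005, v=-0.062, θ₁=-0.321, ω₁=-1.085, θ₂=-0.165, ω₂=1.315, θ₃=-0.025, ω₃=0.267
apply F[4]=-10.000 → step 5: x=0.003, v=-0.151, θ₁=-0.345, ω₁=-1.363, θ₂=-0.134, ω₂=1.837, θ₃=-0.019, ω₃=0.305
apply F[5]=-10.000 → step 6: x=-0.001, v=-0.250, θ₁=-0.375, ω₁=-1.609, θ₂=-0.092, ω₂=2.348, θ₃=-0.013, ω₃=0.325
apply F[6]=-10.000 → step 7: x=-0.007, v=-0.359, θ₁=-0.409, ω₁=-1.789, θ₂=-0.041, ω₂=2.787, θ₃=-0.006, ω₃=0.332
apply F[7]=-10.000 → step 8: x=-0.015, v=-0.475, θ₁=-0.446, ω₁=-1.898, θ₂=0.019, ω₂=3.139, θ₃=0.000, ω₃=0.333
apply F[8]=-10.000 → step 9: x=-0.026, v=-0.596, θ₁=-0.485, ω₁=-1.949, θ₂=0.085, ω₂=3.419, θ₃=0.007, ω₃=0.332
apply F[9]=-10.000 → step 10: x=-0.039, v=-0.719, θ₁=-0.524, ω₁=-1.956, θ₂=0.155, ω₂=3.653, θ₃=0.013, ω₃=0.331
apply F[10]=-10.000 → step 11: x=-0.055, v=-0.844, θ₁=-0.563, ω₁=-1.929, θ₂=0.231, ω₂=3.863, θ₃=0.020, ω₃=0.332
apply F[11]=-10.000 → step 12: x=-0.073, v=-0.969, θ₁=-0.601, ω₁=-1.876, θ₂=0.310, ω₂=4.064, θ₃=0.027, ω₃=0.335
apply F[12]=-10.000 → step 13: x=-0.094, v=-1.095, θ₁=-0.638, ω₁=-1.798, θ₂=0.393, ω₂=4.270, θ₃=0.034, ω₃=0.342
apply F[13]=-10.000 → step 14: x=-0.117, v=-1.220, θ₁=-0.673, ω₁=-1.693, θ₂=0.481, ω₂=4.491, θ₃=0.040, ω₃=0.352
apply F[14]=-10.000 → step 15: x=-0.142, v=-1.344, θ₁=-0.705, ω₁=-1.560, θ₂=0.573, ω₂=4.737, θ₃=0.048, ω₃=0.367
apply F[15]=-10.000 → step 16: x=-0.171, v=-1.467, θ₁=-0.735, ω₁=-1.391, θ₂=0.670, ω₂=5.020, θ₃=0.055, ω₃=0.388
apply F[16]=-10.000 → step 17: x=-0.201, v=-1.588, θ₁=-0.760, ω₁=-1.176, θ₂=0.774, ω₂=5.354, θ₃=0.063, ω₃=0.417
apply F[17]=-10.000 → step 18: x=-0.234, v=-1.707, θ₁=-0.781, ω₁=-0.904, θ₂=0.885, ω₂=5.757, θ₃=0.072, ω₃=0.459
apply F[18]=-10.000 → step 19: x=-0.269, v=-1.822, θ₁=-0.796, ω₁=-0.554, θ₂=1.005, ω₂=6.253, θ₃=0.082, ω₃=0.517
apply F[19]=-10.000 → step 20: x=-0.307, v=-1.932, θ₁=-0.803, ω₁=-0.100, θ₂=1.136, ω₂=6.878, θ₃=0.093, ω₃=0.599
Max |angle| over trajectory = 1.136 rad; bound = 0.769 → exceeded.

Answer: no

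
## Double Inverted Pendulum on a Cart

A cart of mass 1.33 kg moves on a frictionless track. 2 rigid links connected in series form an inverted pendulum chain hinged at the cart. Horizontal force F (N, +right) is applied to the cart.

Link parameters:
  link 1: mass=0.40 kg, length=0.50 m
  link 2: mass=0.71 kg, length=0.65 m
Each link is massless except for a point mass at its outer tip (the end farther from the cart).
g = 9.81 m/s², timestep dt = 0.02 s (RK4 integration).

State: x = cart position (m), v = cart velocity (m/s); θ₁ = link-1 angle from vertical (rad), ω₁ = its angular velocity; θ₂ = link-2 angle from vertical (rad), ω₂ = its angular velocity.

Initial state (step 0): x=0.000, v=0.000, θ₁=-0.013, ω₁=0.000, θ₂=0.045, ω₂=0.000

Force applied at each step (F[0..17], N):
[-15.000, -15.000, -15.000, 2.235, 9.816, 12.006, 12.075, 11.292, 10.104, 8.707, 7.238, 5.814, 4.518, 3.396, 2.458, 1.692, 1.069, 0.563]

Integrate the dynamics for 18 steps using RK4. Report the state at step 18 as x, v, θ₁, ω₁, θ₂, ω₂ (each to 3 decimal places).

apply F[0]=-15.000 → step 1: x=-0.002, v=-0.224, θ₁=-0.009, ω₁=0.403, θ₂=0.045, ω₂=0.048
apply F[1]=-15.000 → step 2: x=-0.009, v=-0.449, θ₁=0.003, ω₁=0.818, θ₂=0.047, ω₂=0.089
apply F[2]=-15.000 → step 3: x=-0.020, v=-0.676, θ₁=0.024, ω₁=1.255, θ₂=0.049, ω₂=0.116
apply F[3]=+2.235 → step 4: x=-0.033, v=-0.648, θ₁=0.048, ω₁=1.204, θ₂=0.051, ω₂=0.127
apply F[4]=+9.816 → step 5: x=-0.045, v=-0.510, θ₁=0.070, ω₁=0.957, θ₂=0.054, ω₂=0.121
apply F[5]=+12.006 → step 6: x=-0.054, v=-0.343, θ₁=0.086, ω₁=0.671, θ₂=0.056, ω₂=0.101
apply F[6]=+12.075 → step 7: x=-0.059, v=-0.177, θ₁=0.097, ω₁=0.402, θ₂=0.058, ω₂=0.070
apply F[7]=+11.292 → step 8: x=-0.061, v=-0.025, θ₁=0.103, ω₁=0.169, θ₂=0.059, ω₂=0.033
apply F[8]=+10.104 → step 9: x=-0.060, v=0.109, θ₁=0.104, ω₁=-0.024, θ₂=0.059, ω₂=-0.007
apply F[9]=+8.707 → step 10: x=-0.057, v=0.223, θ₁=0.102, ω₁=-0.176, θ₂=0.059, ω₂=-0.046
apply F[10]=+7.238 → step 11: x=-0.051, v=0.314, θ₁=0.097, ω₁=-0.289, θ₂=0.057, ω₂=-0.082
apply F[11]=+5.814 → step 12: x=-0.044, v=0.386, θ₁=0.091, ω₁=-0.368, θ₂=0.055, ω₂=-0.115
apply F[12]=+4.518 → step 13: x=-0.036, v=0.440, θ₁=0.083, ω₁=-0.418, θ₂=0.053, ω₂=-0.143
apply F[13]=+3.396 → step 14: x=-0.027, v=0.478, θ₁=0.074, ω₁=-0.444, θ₂=0.050, ω₂=-0.166
apply F[14]=+2.458 → step 15: x=-0.017, v=0.504, θ₁=0.065, ω₁=-0.452, θ₂=0.046, ω₂=-0.184
apply F[15]=+1.692 → step 16: x=-0.007, v=0.519, θ₁=0.056, ω₁=-0.448, θ₂=0.042, ω₂=-0.198
apply F[16]=+1.069 → step 17: x=0.004, v=0.527, θ₁=0.048, ω₁=-0.435, θ₂=0.038, ω₂=-0.208
apply F[17]=+0.563 → step 18: x=0.014, v=0.528, θ₁=0.039, ω₁=-0.416, θ₂=0.034, ω₂=-0.214

Answer: x=0.014, v=0.528, θ₁=0.039, ω₁=-0.416, θ₂=0.034, ω₂=-0.214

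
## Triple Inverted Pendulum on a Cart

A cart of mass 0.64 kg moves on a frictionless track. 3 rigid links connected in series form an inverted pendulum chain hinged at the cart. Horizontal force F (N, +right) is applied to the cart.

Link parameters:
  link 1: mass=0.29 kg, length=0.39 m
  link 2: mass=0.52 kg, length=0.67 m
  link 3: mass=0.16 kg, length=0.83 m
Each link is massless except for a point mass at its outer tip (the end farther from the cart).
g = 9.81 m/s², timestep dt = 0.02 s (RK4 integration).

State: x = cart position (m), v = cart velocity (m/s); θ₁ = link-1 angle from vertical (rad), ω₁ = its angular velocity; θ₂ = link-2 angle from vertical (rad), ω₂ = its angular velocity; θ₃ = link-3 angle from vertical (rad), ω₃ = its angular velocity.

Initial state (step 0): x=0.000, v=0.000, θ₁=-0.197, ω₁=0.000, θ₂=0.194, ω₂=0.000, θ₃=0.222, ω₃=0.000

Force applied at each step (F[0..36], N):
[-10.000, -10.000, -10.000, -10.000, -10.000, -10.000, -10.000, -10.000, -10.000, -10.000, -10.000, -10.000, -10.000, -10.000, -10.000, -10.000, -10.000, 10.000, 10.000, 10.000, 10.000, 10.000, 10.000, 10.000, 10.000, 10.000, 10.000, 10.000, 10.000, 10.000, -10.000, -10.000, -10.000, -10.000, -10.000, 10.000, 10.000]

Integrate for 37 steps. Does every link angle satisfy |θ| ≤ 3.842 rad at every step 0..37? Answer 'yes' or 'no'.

apply F[0]=-10.000 → step 1: x=-0.003, v=-0.259, θ₁=-0.195, ω₁=0.170, θ₂=0.197, ω₂=0.342, θ₃=0.222, ω₃=0.007
apply F[1]=-10.000 → step 2: x=-0.010, v=-0.520, θ₁=-0.190, ω₁=0.353, θ₂=0.208, ω₂=0.683, θ₃=0.222, ω₃=0.012
apply F[2]=-10.000 → step 3: x=-0.023, v=-0.784, θ₁=-0.181, ω₁=0.560, θ₂=0.225, ω₂=1.018, θ₃=0.223, ω₃=0.014
apply F[3]=-10.000 → step 4: x=-0.042, v=-1.054, θ₁=-0.167, ω₁=0.808, θ₂=0.248, ω₂=1.344, θ₃=0.223, ω₃=0.011
apply F[4]=-10.000 → step 5: x=-0.066, v=-1.330, θ₁=-0.148, ω₁=1.111, θ₂=0.278, ω₂=1.655, θ₃=0.223, ω₃=0.003
apply F[5]=-10.000 → step 6: x=-0.095, v=-1.614, θ₁=-0.123, ω₁=1.487, θ₂=0.314, ω₂=1.943, θ₃=0.223, ω₃=-0.010
apply F[6]=-10.000 → step 7: x=-0.130, v=-1.908, θ₁=-0.088, ω₁=1.956, θ₂=0.356, ω₂=2.196, θ₃=0.223, ω₃=-0.025
apply F[7]=-10.000 → step 8: x=-0.171, v=-2.211, θ₁=-0.044, ω₁=2.539, θ₂=0.402, ω₂=2.397, θ₃=0.222, ω₃=-0.040
apply F[8]=-10.000 → step 9: x=-0.219, v=-2.522, θ₁=0.014, ω₁=3.255, θ₂=0.451, ω₂=2.525, θ₃=0.221, ω₃=-0.049
apply F[9]=-10.000 → step 10: x=-0.272, v=-2.835, θ₁=0.088, ω₁=4.114, θ₂=0.502, ω₂=2.553, θ₃=0.220, ω₃=-0.043
apply F[10]=-10.000 → step 11: x=-0.332, v=-3.137, θ₁=0.180, ω₁=5.107, θ₂=0.553, ω₂=2.452, θ₃=0.219, ω₃=-0.010
apply F[11]=-10.000 → step 12: x=-0.398, v=-3.402, θ₁=0.292, ω₁=6.172, θ₂=0.599, ω₂=2.215, θ₃=0.220, ω₃=0.070
apply F[12]=-10.000 → step 13: x=-0.468, v=-3.593, θ₁=0.426, ω₁=7.166, θ₂=0.640, ω₂=1.886, θ₃=0.223, ω₃=0.213
apply F[13]=-10.000 → step 14: x=-0.541, v=-3.678, θ₁=0.577, ω₁=7.894, θ₂=0.675, ω₂=1.589, θ₃=0.229, ω₃=0.421
apply F[14]=-10.000 → step 15: x=-0.614, v=-3.664, θ₁=0.739, ω₁=8.243, θ₂=0.705, ω₂=1.467, θ₃=0.240, ω₃=0.667
apply F[15]=-10.000 → step 16: x=-0.687, v=-3.593, θ₁=0.905, ω₁=8.277, θ₂=0.735, ω₂=1.576, θ₃=0.256, ω₃=0.917
apply F[16]=-10.000 → step 17: x=-0.758, v=-3.504, θ₁=1.069, ω₁=8.131, θ₂=0.770, ω₂=1.881, θ₃=0.276, ω₃=1.149
apply F[17]=+10.000 → step 18: x=-0.824, v=-3.098, θ₁=1.230, ω₁=7.999, θ₂=0.808, ω₂=1.981, θ₃=0.300, ω₃=1.208
apply F[18]=+10.000 → step 19: x=-0.882, v=-2.695, θ₁=1.390, ω₁=8.019, θ₂=0.849, ω₂=2.106, θ₃=0.325, ω₃=1.264
apply F[19]=+10.000 → step 20: x=-0.931, v=-2.282, θ₁=1.552, ω₁=8.163, θ₂=0.893, ω₂=2.274, θ₃=0.350, ω₃=1.323
apply F[20]=+10.000 → step 21: x=-0.973, v=-1.851, θ₁=1.717, ω₁=8.413, θ₂=0.940, ω₂=2.509, θ₃=0.378, ω₃=1.390
apply F[21]=+10.000 → step 22: x=-1.005, v=-1.397, θ₁=1.889, ω₁=8.758, θ₂=0.994, ω₂=2.840, θ₃=0.406, ω₃=1.469
apply F[22]=+10.000 → step 23: x=-1.028, v=-0.915, θ₁=2.068, ω₁=9.184, θ₂=1.055, ω₂=3.307, θ₃=0.436, ω₃=1.565
apply F[23]=+10.000 → step 24: x=-1.042, v=-0.408, θ₁=2.257, ω₁=9.666, θ₂=1.127, ω₂=3.953, θ₃=0.469, ω₃=1.682
apply F[24]=+10.000 → step 25: x=-1.045, v=0.117, θ₁=2.455, ω₁=10.144, θ₂=1.215, ω₂=4.827, θ₃=0.504, ω₃=1.830
apply F[25]=+10.000 → step 26: x=-1.037, v=0.634, θ₁=2.662, ω₁=10.489, θ₂=1.322, ω₂=5.957, θ₃=0.542, ω₃=2.021
apply F[26]=+10.000 → step 27: x=-1.020, v=1.107, θ₁=2.872, ω₁=10.478, θ₂=1.454, ω₂=7.309, θ₃=0.585, ω₃=2.279
apply F[27]=+10.000 → step 28: x=-0.993, v=1.496, θ₁=3.076, ω₁=9.843, θ₂=1.615, ω₂=8.739, θ₃=0.634, ω₃=2.638
apply F[28]=+10.000 → step 29: x=-0.960, v=1.797, θ₁=3.260, ω₁=8.414, θ₂=1.803, ω₂=10.043, θ₃=0.692, ω₃=3.136
apply F[29]=+10.000 → step 30: x=-0.922, v=2.038, θ₁=3.408, ω₁=6.223, θ₂=2.015, ω₂=11.112, θ₃=0.761, ω₃=3.798
apply F[30]=-10.000 → step 31: x=-0.885, v=1.655, θ₁=3.492, ω₁=2.110, θ₂=2.243, ω₂=11.694, θ₃=0.844, ω₃=4.590
apply F[31]=-10.000 → step 32: x=-0.856, v=1.238, θ₁=3.490, ω₁=-2.380, θ₂=2.483, ω₂=12.403, θ₃=0.945, ω₃=5.547
apply F[32]=-10.000 → step 33: x=-0.836, v=0.688, θ₁=3.389, ω₁=-8.105, θ₂=2.746, ω₂=14.110, θ₃=1.070, ω₃=7.078
apply F[33]=-10.000 → step 34: x=-0.830, v=0.006, θ₁=3.149, ω₁=-15.222, θ₂=3.062, ω₂=17.285, θ₃=1.246, ω₃=11.431
apply F[34]=-10.000 → step 35: x=-0.829, v=0.216, θ₁=2.875, ω₁=-10.741, θ₂=3.383, ω₂=13.890, θ₃=1.533, ω₃=16.640
apply F[35]=+10.000 → step 36: x=-0.817, v=0.843, θ₁=2.717, ω₁=-5.634, θ₂=3.622, ω₂=10.291, θ₃=1.883, ω₃=18.045
apply F[36]=+10.000 → step 37: x=-0.796, v=1.264, θ₁=2.636, ω₁=-2.677, θ₂=3.801, ω₂=7.674, θ₃=2.250, ω₃=18.584
Max |angle| over trajectory = 3.801 rad; bound = 3.842 → within bound.

Answer: yes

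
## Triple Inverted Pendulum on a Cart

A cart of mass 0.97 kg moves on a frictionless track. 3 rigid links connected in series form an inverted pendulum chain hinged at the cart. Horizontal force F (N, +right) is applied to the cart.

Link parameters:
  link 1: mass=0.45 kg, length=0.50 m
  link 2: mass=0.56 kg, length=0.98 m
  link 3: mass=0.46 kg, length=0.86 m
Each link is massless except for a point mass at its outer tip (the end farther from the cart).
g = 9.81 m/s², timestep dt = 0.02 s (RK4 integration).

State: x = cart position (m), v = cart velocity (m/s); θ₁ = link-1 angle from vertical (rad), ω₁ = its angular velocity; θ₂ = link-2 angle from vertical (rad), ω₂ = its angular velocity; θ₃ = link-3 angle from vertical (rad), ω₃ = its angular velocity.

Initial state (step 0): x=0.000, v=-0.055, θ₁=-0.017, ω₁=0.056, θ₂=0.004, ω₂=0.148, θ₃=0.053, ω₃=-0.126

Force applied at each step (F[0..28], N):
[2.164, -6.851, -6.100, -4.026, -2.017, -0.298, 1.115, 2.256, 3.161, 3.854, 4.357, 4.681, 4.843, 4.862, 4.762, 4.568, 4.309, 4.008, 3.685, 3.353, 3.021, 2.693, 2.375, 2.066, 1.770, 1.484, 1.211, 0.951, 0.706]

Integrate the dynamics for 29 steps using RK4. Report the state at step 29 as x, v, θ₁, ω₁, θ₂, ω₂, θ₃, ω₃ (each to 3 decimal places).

apply F[0]=+2.164 → step 1: x=-0.001, v=-0.005, θ₁=-0.017, ω₁=-0.069, θ₂=0.007, ω₂=0.155, θ₃=0.051, ω₃=-0.107
apply F[1]=-6.851 → step 2: x=-0.002, v=-0.142, θ₁=-0.016, ω₁=0.173, θ₂=0.010, ω₂=0.165, θ₃=0.049, ω₃=-0.090
apply F[2]=-6.100 → step 3: x=-0.006, v=-0.263, θ₁=-0.010, ω₁=0.389, θ₂=0.014, ω₂=0.176, θ₃=0.047, ω₃=-0.075
apply F[3]=-4.026 → step 4: x=-0.012, v=-0.344, θ₁=-0.001, ω₁=0.530, θ₂=0.017, ω₂=0.185, θ₃=0.046, ω₃=-0.062
apply F[4]=-2.017 → step 5: x=-0.020, v=-0.387, θ₁=0.010, ω₁=0.604, θ₂=0.021, ω₂=0.190, θ₃=0.045, ω₃=-0.052
apply F[5]=-0.298 → step 6: x=-0.027, v=-0.398, θ₁=0.022, ω₁=0.626, θ₂=0.025, ω₂=0.191, θ₃=0.044, ω₃=-0.043
apply F[6]=+1.115 → step 7: x=-0.035, v=-0.383, θ₁=0.035, ω₁=0.609, θ₂=0.029, ω₂=0.187, θ₃=0.043, ω₃=-0.036
apply F[7]=+2.256 → step 8: x=-0.042, v=-0.349, θ₁=0.046, ω₁=0.565, θ₂=0.032, ω₂=0.179, θ₃=0.042, ω₃=-0.031
apply F[8]=+3.161 → step 9: x=-0.049, v=-0.299, θ₁=0.057, ω₁=0.501, θ₂=0.036, ω₂=0.166, θ₃=0.042, ω₃=-0.028
apply F[9]=+3.854 → step 10: x=-0.054, v=-0.238, θ₁=0.066, ω₁=0.425, θ₂=0.039, ω₂=0.150, θ₃=0.041, ω₃=-0.027
apply F[10]=+4.357 → step 11: x=-0.058, v=-0.169, θ₁=0.074, ω₁=0.342, θ₂=0.042, ω₂=0.130, θ₃=0.040, ω₃=-0.026
apply F[11]=+4.681 → step 12: x=-0.061, v=-0.096, θ₁=0.080, ω₁=0.257, θ₂=0.044, ω₂=0.108, θ₃=0.040, ω₃=-0.028
apply F[12]=+4.843 → step 13: x=-0.062, v=-0.021, θ₁=0.084, ω₁=0.173, θ₂=0.046, ω₂=0.084, θ₃=0.039, ω₃=-0.030
apply F[13]=+4.862 → step 14: x=-0.062, v=0.053, θ₁=0.087, ω₁=0.094, θ₂=0.047, ω₂=0.059, θ₃=0.039, ω₃=-0.033
apply F[14]=+4.762 → step 15: x=-0.060, v=0.125, θ₁=0.088, ω₁=0.021, θ₂=0.048, ω₂=0.034, θ₃=0.038, ω₃=-0.037
apply F[15]=+4.568 → step 16: x=-0.057, v=0.193, θ₁=0.088, ω₁=-0.043, θ₂=0.049, ω₂=0.010, θ₃=0.037, ω₃=-0.042
apply F[16]=+4.309 → step 17: x=-0.052, v=0.255, θ₁=0.086, ω₁=-0.099, θ₂=0.049, ω₂=-0.013, θ₃=0.036, ω₃=-0.047
apply F[17]=+4.008 → step 18: x=-0.047, v=0.312, θ₁=0.084, ω₁=-0.146, θ₂=0.048, ω₂=-0.036, θ₃=0.035, ω₃=-0.052
apply F[18]=+3.685 → step 19: x=-0.040, v=0.363, θ₁=0.080, ω₁=-0.185, θ₂=0.047, ω₂=-0.056, θ₃=0.034, ω₃=-0.058
apply F[19]=+3.353 → step 20: x=-0.032, v=0.409, θ₁=0.076, ω₁=-0.217, θ₂=0.046, ω₂=-0.075, θ₃=0.033, ω₃=-0.063
apply F[20]=+3.021 → step 21: x=-0.024, v=0.449, θ₁=0.072, ω₁=-0.242, θ₂=0.044, ω₂=-0.092, θ₃=0.032, ω₃=-0.069
apply F[21]=+2.693 → step 22: x=-0.014, v=0.484, θ₁=0.067, ω₁=-0.261, θ₂=0.042, ω₂=-0.107, θ₃=0.030, ω₃=-0.074
apply F[22]=+2.375 → step 23: x=-0.004, v=0.514, θ₁=0.062, ω₁=-0.275, θ₂=0.040, ω₂=-0.120, θ₃=0.029, ω₃=-0.079
apply F[23]=+2.066 → step 24: x=0.006, v=0.539, θ₁=0.056, ω₁=-0.284, θ₂=0.038, ω₂=-0.131, θ₃=0.027, ω₃=-0.083
apply F[24]=+1.770 → step 25: x=0.017, v=0.559, θ₁=0.050, ω₁=-0.290, θ₂=0.035, ω₂=-0.140, θ₃=0.025, ω₃=-0.087
apply F[25]=+1.484 → step 26: x=0.028, v=0.576, θ₁=0.044, ω₁=-0.292, θ₂=0.032, ω₂=-0.148, θ₃=0.024, ω₃=-0.091
apply F[26]=+1.211 → step 27: x=0.040, v=0.589, θ₁=0.039, ω₁=-0.292, θ₂=0.029, ω₂=-0.154, θ₃=0.022, ω₃=-0.094
apply F[27]=+0.951 → step 28: x=0.052, v=0.598, θ₁=0.033, ω₁=-0.288, θ₂=0.026, ω₂=-0.158, θ₃=0.020, ω₃=-0.097
apply F[28]=+0.706 → step 29: x=0.064, v=0.604, θ₁=0.027, ω₁=-0.283, θ₂=0.023, ω₂=-0.161, θ₃=0.018, ω₃=-0.099

Answer: x=0.064, v=0.604, θ₁=0.027, ω₁=-0.283, θ₂=0.023, ω₂=-0.161, θ₃=0.018, ω₃=-0.099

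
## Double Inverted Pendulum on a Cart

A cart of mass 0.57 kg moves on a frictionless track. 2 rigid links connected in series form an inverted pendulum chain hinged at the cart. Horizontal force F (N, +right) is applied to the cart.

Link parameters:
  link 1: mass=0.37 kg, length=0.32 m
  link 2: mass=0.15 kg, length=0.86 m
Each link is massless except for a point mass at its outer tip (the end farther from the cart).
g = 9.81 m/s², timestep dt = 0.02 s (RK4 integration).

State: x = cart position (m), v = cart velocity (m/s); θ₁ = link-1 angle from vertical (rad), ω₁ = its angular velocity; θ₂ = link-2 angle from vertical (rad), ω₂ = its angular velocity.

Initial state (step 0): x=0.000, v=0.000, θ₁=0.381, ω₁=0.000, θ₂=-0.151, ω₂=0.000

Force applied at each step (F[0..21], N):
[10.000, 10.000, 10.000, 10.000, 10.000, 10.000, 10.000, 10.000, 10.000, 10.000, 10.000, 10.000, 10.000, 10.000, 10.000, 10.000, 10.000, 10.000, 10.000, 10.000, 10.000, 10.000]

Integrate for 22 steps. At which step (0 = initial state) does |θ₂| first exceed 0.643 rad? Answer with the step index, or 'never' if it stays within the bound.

apply F[0]=+10.000 → step 1: x=0.003, v=0.265, θ₁=0.377, ω₁=-0.402, θ₂=-0.153, ω₂=-0.210
apply F[1]=+10.000 → step 2: x=0.011, v=0.533, θ₁=0.365, ω₁=-0.821, θ₂=-0.159, ω₂=-0.417
apply F[2]=+10.000 → step 3: x=0.024, v=0.806, θ₁=0.344, ω₁=-1.275, θ₂=-0.170, ω₂=-0.616
apply F[3]=+10.000 → step 4: x=0.043, v=1.087, θ₁=0.313, ω₁=-1.784, θ₂=-0.184, ω₂=-0.804
apply F[4]=+10.000 → step 5: x=0.068, v=1.379, θ₁=0.272, ω₁=-2.370, θ₂=-0.202, ω₂=-0.973
apply F[5]=+10.000 → step 6: x=0.098, v=1.686, θ₁=0.218, ω₁=-3.060, θ₂=-0.223, ω₂=-1.116
apply F[6]=+10.000 → step 7: x=0.135, v=2.010, θ₁=0.149, ω₁=-3.876, θ₂=-0.246, ω₂=-1.222
apply F[7]=+10.000 → step 8: x=0.179, v=2.351, θ₁=0.062, ω₁=-4.837, θ₂=-0.271, ω₂=-1.279
apply F[8]=+10.000 → step 9: x=0.229, v=2.701, θ₁=-0.046, ω₁=-5.928, θ₂=-0.297, ω₂=-1.283
apply F[9]=+10.000 → step 10: x=0.287, v=3.038, θ₁=-0.176, ω₁=-7.076, θ₂=-0.322, ω₂=-1.246
apply F[10]=+10.000 → step 11: x=0.350, v=3.329, θ₁=-0.328, ω₁=-8.135, θ₂=-0.347, ω₂=-1.213
apply F[11]=+10.000 → step 12: x=0.419, v=3.540, θ₁=-0.499, ω₁=-8.957, θ₂=-0.371, ω₂=-1.248
apply F[12]=+10.000 → step 13: x=0.491, v=3.661, θ₁=-0.684, ω₁=-9.494, θ₂=-0.398, ω₂=-1.400
apply F[13]=+10.000 → step 14: x=0.565, v=3.707, θ₁=-0.878, ω₁=-9.813, θ₂=-0.428, ω₂=-1.680
apply F[14]=+10.000 → step 15: x=0.639, v=3.698, θ₁=-1.076, ω₁=-10.016, θ₂=-0.465, ω₂=-2.074
apply F[15]=+10.000 → step 16: x=0.713, v=3.649, θ₁=-1.278, ω₁=-10.177, θ₂=-0.512, ω₂=-2.567
apply F[16]=+10.000 → step 17: x=0.785, v=3.571, θ₁=-1.483, ω₁=-10.339, θ₂=-0.569, ω₂=-3.150
apply F[17]=+10.000 → step 18: x=0.856, v=3.473, θ₁=-1.692, ω₁=-10.512, θ₂=-0.638, ω₂=-3.822
apply F[18]=+10.000 → step 19: x=0.924, v=3.361, θ₁=-1.904, ω₁=-10.681, θ₂=-0.722, ω₂=-4.588
apply F[19]=+10.000 → step 20: x=0.990, v=3.251, θ₁=-2.119, ω₁=-10.794, θ₂=-0.823, ω₂=-5.454
apply F[20]=+10.000 → step 21: x=1.054, v=3.167, θ₁=-2.334, ω₁=-10.740, θ₂=-0.941, ω₂=-6.415
apply F[21]=+10.000 → step 22: x=1.117, v=3.146, θ₁=-2.546, ω₁=-10.333, θ₂=-1.080, ω₂=-7.438
|θ₂| = 0.722 > 0.643 first at step 19.

Answer: 19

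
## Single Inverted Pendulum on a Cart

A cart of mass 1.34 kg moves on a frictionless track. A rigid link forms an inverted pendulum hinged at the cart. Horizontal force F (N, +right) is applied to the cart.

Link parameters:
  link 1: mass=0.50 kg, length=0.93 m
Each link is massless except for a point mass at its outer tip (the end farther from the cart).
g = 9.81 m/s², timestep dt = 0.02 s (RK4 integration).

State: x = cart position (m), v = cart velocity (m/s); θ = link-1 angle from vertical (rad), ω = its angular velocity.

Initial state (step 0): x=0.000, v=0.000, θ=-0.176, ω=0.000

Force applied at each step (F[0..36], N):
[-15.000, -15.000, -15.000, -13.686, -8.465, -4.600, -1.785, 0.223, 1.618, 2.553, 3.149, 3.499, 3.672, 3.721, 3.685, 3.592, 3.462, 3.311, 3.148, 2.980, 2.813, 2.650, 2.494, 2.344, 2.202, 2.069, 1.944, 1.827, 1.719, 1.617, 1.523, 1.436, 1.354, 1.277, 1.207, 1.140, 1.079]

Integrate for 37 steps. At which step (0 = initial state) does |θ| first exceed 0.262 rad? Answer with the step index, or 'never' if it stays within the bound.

Answer: never

Derivation:
apply F[0]=-15.000 → step 1: x=-0.002, v=-0.209, θ=-0.174, ω=0.184
apply F[1]=-15.000 → step 2: x=-0.008, v=-0.418, θ=-0.169, ω=0.370
apply F[2]=-15.000 → step 3: x=-0.019, v=-0.629, θ=-0.159, ω=0.559
apply F[3]=-13.686 → step 4: x=-0.033, v=-0.821, θ=-0.146, ω=0.731
apply F[4]=-8.465 → step 5: x=-0.051, v=-0.937, θ=-0.131, ω=0.825
apply F[5]=-4.600 → step 6: x=-0.070, v=-0.997, θ=-0.114, ω=0.863
apply F[6]=-1.785 → step 7: x=-0.090, v=-1.016, θ=-0.097, ω=0.862
apply F[7]=+0.223 → step 8: x=-0.111, v=-1.007, θ=-0.080, ω=0.833
apply F[8]=+1.618 → step 9: x=-0.130, v=-0.978, θ=-0.064, ω=0.787
apply F[9]=+2.553 → step 10: x=-0.150, v=-0.936, θ=-0.048, ω=0.730
apply F[10]=+3.149 → step 11: x=-0.168, v=-0.886, θ=-0.035, ω=0.668
apply F[11]=+3.499 → step 12: x=-0.185, v=-0.832, θ=-0.022, ω=0.604
apply F[12]=+3.672 → step 13: x=-0.201, v=-0.776, θ=-0.010, ω=0.540
apply F[13]=+3.721 → step 14: x=-0.216, v=-0.720, θ=-0.000, ω=0.479
apply F[14]=+3.685 → step 15: x=-0.230, v=-0.665, θ=0.009, ω=0.421
apply F[15]=+3.592 → step 16: x=-0.243, v=-0.613, θ=0.017, ω=0.367
apply F[16]=+3.462 → step 17: x=-0.254, v=-0.562, θ=0.024, ω=0.318
apply F[17]=+3.311 → step 18: x=-0.265, v=-0.515, θ=0.029, ω=0.272
apply F[18]=+3.148 → step 19: x=-0.275, v=-0.470, θ=0.034, ω=0.231
apply F[19]=+2.980 → step 20: x=-0.284, v=-0.429, θ=0.039, ω=0.194
apply F[20]=+2.813 → step 21: x=-0.292, v=-0.390, θ=0.042, ω=0.160
apply F[21]=+2.650 → step 22: x=-0.300, v=-0.353, θ=0.045, ω=0.131
apply F[22]=+2.494 → step 23: x=-0.306, v=-0.319, θ=0.048, ω=0.104
apply F[23]=+2.344 → step 24: x=-0.312, v=-0.288, θ=0.049, ω=0.081
apply F[24]=+2.202 → step 25: x=-0.318, v=-0.259, θ=0.051, ω=0.060
apply F[25]=+2.069 → step 26: x=-0.323, v=-0.232, θ=0.052, ω=0.042
apply F[26]=+1.944 → step 27: x=-0.327, v=-0.207, θ=0.052, ω=0.026
apply F[27]=+1.827 → step 28: x=-0.331, v=-0.183, θ=0.053, ω=0.012
apply F[28]=+1.719 → step 29: x=-0.334, v=-0.161, θ=0.053, ω=-0.001
apply F[29]=+1.617 → step 30: x=-0.337, v=-0.141, θ=0.053, ω=-0.011
apply F[30]=+1.523 → step 31: x=-0.340, v=-0.122, θ=0.053, ω=-0.020
apply F[31]=+1.436 → step 32: x=-0.342, v=-0.105, θ=0.052, ω=-0.028
apply F[32]=+1.354 → step 33: x=-0.344, v=-0.088, θ=0.051, ω=-0.035
apply F[33]=+1.277 → step 34: x=-0.346, v=-0.073, θ=0.051, ω=-0.041
apply F[34]=+1.207 → step 35: x=-0.347, v=-0.059, θ=0.050, ω=-0.046
apply F[35]=+1.140 → step 36: x=-0.348, v=-0.045, θ=0.049, ω=-0.050
apply F[36]=+1.079 → step 37: x=-0.349, v=-0.033, θ=0.048, ω=-0.053
max |θ| = 0.176 ≤ 0.262 over all 38 states.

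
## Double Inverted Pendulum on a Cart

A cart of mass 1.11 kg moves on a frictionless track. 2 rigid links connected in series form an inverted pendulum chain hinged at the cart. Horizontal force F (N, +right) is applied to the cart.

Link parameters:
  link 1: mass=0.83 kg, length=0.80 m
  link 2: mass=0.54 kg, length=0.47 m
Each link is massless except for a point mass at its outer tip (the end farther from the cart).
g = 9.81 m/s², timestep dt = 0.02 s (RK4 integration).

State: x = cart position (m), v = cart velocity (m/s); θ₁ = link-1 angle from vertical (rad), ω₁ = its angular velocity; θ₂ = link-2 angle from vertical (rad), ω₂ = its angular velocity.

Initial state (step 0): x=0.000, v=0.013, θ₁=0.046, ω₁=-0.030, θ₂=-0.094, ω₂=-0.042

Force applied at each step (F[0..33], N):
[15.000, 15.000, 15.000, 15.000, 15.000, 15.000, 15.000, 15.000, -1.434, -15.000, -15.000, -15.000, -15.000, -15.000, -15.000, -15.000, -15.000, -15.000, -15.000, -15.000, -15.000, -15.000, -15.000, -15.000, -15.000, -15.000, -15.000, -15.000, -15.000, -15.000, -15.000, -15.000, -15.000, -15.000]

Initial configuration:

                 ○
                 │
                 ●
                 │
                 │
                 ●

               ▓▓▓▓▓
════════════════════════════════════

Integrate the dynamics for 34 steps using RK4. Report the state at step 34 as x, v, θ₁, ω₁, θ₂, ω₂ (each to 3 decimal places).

apply F[0]=+15.000 → step 1: x=0.003, v=0.272, θ₁=0.043, ω₁=-0.320, θ₂=-0.096, ω₂=-0.142
apply F[1]=+15.000 → step 2: x=0.011, v=0.533, θ₁=0.033, ω₁=-0.614, θ₂=-0.100, ω₂=-0.237
apply F[2]=+15.000 → step 3: x=0.024, v=0.797, θ₁=0.018, ω₁=-0.918, θ₂=-0.105, ω₂=-0.323
apply F[3]=+15.000 → step 4: x=0.043, v=1.065, θ₁=-0.004, ω₁=-1.235, θ₂=-0.112, ω₂=-0.395
apply F[4]=+15.000 → step 5: x=0.067, v=1.339, θ₁=-0.032, ω₁=-1.569, θ₂=-0.121, ω₂=-0.451
apply F[5]=+15.000 → step 6: x=0.096, v=1.617, θ₁=-0.066, ω₁=-1.919, θ₂=-0.130, ω₂=-0.487
apply F[6]=+15.000 → step 7: x=0.132, v=1.898, θ₁=-0.109, ω₁=-2.286, θ₂=-0.140, ω₂=-0.504
apply F[7]=+15.000 → step 8: x=0.172, v=2.177, θ₁=-0.158, ω₁=-2.664, θ₂=-0.150, ω₂=-0.507
apply F[8]=-1.434 → step 9: x=0.216, v=2.169, θ₁=-0.212, ω₁=-2.701, θ₂=-0.161, ω₂=-0.499
apply F[9]=-15.000 → step 10: x=0.257, v=1.939, θ₁=-0.263, ω₁=-2.487, θ₂=-0.170, ω₂=-0.464
apply F[10]=-15.000 → step 11: x=0.293, v=1.723, θ₁=-0.311, ω₁=-2.312, θ₂=-0.179, ω₂=-0.403
apply F[11]=-15.000 → step 12: x=0.326, v=1.521, θ₁=-0.356, ω₁=-2.174, θ₂=-0.186, ω₂=-0.313
apply F[12]=-15.000 → step 13: x=0.354, v=1.331, θ₁=-0.399, ω₁=-2.070, θ₂=-0.191, ω₂=-0.197
apply F[13]=-15.000 → step 14: x=0.379, v=1.151, θ₁=-0.439, ω₁=-1.997, θ₂=-0.194, ω₂=-0.055
apply F[14]=-15.000 → step 15: x=0.400, v=0.980, θ₁=-0.479, ω₁=-1.951, θ₂=-0.193, ω₂=0.112
apply F[15]=-15.000 → step 16: x=0.418, v=0.816, θ₁=-0.517, ω₁=-1.930, θ₂=-0.189, ω₂=0.302
apply F[16]=-15.000 → step 17: x=0.433, v=0.657, θ₁=-0.556, ω₁=-1.930, θ₂=-0.181, ω₂=0.515
apply F[17]=-15.000 → step 18: x=0.445, v=0.501, θ₁=-0.595, ω₁=-1.949, θ₂=-0.168, ω₂=0.749
apply F[18]=-15.000 → step 19: x=0.453, v=0.347, θ₁=-0.634, ω₁=-1.985, θ₂=-0.151, ω₂=1.001
apply F[19]=-15.000 → step 20: x=0.459, v=0.194, θ₁=-0.674, ω₁=-2.033, θ₂=-0.128, ω₂=1.270
apply F[20]=-15.000 → step 21: x=0.461, v=0.040, θ₁=-0.715, ω₁=-2.091, θ₂=-0.100, ω₂=1.552
apply F[21]=-15.000 → step 22: x=0.460, v=-0.117, θ₁=-0.758, ω₁=-2.157, θ₂=-0.066, ω₂=1.844
apply F[22]=-15.000 → step 23: x=0.456, v=-0.277, θ₁=-0.802, ω₁=-2.226, θ₂=-0.026, ω₂=2.143
apply F[23]=-15.000 → step 24: x=0.449, v=-0.441, θ₁=-0.847, ω₁=-2.297, θ₂=0.020, ω₂=2.445
apply F[24]=-15.000 → step 25: x=0.439, v=-0.609, θ₁=-0.894, ω₁=-2.367, θ₂=0.072, ω₂=2.746
apply F[25]=-15.000 → step 26: x=0.425, v=-0.781, θ₁=-0.942, ω₁=-2.434, θ₂=0.129, ω₂=3.046
apply F[26]=-15.000 → step 27: x=0.407, v=-0.957, θ₁=-0.991, ω₁=-2.497, θ₂=0.193, ω₂=3.341
apply F[27]=-15.000 → step 28: x=0.386, v=-1.135, θ₁=-1.041, ω₁=-2.557, θ₂=0.263, ω₂=3.632
apply F[28]=-15.000 → step 29: x=0.362, v=-1.315, θ₁=-1.093, ω₁=-2.611, θ₂=0.339, ω₂=3.918
apply F[29]=-15.000 → step 30: x=0.334, v=-1.496, θ₁=-1.146, ω₁=-2.662, θ₂=0.420, ω₂=4.200
apply F[30]=-15.000 → step 31: x=0.302, v=-1.676, θ₁=-1.200, ω₁=-2.710, θ₂=0.507, ω₂=4.478
apply F[31]=-15.000 → step 32: x=0.267, v=-1.853, θ₁=-1.254, ω₁=-2.757, θ₂=0.599, ω₂=4.753
apply F[32]=-15.000 → step 33: x=0.228, v=-2.026, θ₁=-1.310, ω₁=-2.805, θ₂=0.697, ω₂=5.023
apply F[33]=-15.000 → step 34: x=0.186, v=-2.193, θ₁=-1.366, ω₁=-2.858, θ₂=0.800, ω₂=5.285

Answer: x=0.186, v=-2.193, θ₁=-1.366, ω₁=-2.858, θ₂=0.800, ω₂=5.285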